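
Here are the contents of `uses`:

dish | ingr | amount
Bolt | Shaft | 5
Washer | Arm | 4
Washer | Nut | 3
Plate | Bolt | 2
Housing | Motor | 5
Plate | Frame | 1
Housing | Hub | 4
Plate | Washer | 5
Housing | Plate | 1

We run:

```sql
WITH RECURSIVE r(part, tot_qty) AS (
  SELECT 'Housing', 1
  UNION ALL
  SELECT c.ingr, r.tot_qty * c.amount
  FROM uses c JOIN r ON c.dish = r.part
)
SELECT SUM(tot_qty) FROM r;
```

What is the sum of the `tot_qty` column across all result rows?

64

Base: (Housing, tot_qty=1).
Iteration 1: components of {Housing} -> Hub = 1*4 = 4, Motor = 1*5 = 5, Plate = 1*1 = 1.
Iteration 2: components of {Hub,Motor,Plate} -> Bolt = 1*2 = 2, Frame = 1*1 = 1, Washer = 1*5 = 5.
Iteration 3: components of {Bolt,Frame,Washer} -> Arm = 5*4 = 20, Nut = 5*3 = 15, Shaft = 2*5 = 10.
Iteration 4: no further components; recursion stops.
SUM(tot_qty) = 1 + 1 + 5 + 4 + 5 + 2 + 1 + 15 + 20 + 10 = 64.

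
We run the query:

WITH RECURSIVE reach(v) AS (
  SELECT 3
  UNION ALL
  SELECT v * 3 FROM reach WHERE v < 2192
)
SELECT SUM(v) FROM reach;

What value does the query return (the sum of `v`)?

9840

Base: v=3.
Iteration 1: 3 < 2192 holds -> v = 3 * 3 = 9.
Iteration 2: 9 < 2192 holds -> v = 9 * 3 = 27.
Iteration 3: 27 < 2192 holds -> v = 27 * 3 = 81.
Iteration 4: 81 < 2192 holds -> v = 81 * 3 = 243.
Iteration 5: 243 < 2192 holds -> v = 243 * 3 = 729.
Iteration 6: 729 < 2192 holds -> v = 729 * 3 = 2187.
Iteration 7: 2187 < 2192 holds -> v = 2187 * 3 = 6561.
Iteration 8: 6561 < 2192 fails; recursion stops.
SUM(v) = 3 + 9 + 27 + 81 + 243 + 729 + 2187 + 6561 = 9840.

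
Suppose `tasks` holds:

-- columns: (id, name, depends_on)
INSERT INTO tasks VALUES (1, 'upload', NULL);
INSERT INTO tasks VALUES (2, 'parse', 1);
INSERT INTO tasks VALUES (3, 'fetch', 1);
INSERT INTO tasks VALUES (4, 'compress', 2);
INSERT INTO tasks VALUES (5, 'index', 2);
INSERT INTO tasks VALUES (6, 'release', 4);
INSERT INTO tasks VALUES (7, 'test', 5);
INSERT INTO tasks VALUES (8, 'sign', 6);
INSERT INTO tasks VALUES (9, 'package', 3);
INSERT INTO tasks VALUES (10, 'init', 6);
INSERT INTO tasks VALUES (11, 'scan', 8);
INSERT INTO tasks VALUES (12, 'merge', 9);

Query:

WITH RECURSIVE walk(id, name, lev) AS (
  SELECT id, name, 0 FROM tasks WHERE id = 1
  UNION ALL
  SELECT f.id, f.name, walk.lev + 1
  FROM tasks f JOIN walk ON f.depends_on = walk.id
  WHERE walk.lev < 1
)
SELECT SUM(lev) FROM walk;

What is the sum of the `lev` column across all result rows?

Base: id=1 (upload) at lev 0.
Iteration 1: rows with depends_on in {1} -> parse (id 2, lev 1), fetch (id 3, lev 1).
Iteration 2: lev < 1 fails for all current rows; recursion stops.
SUM(lev) = 0 + 1 + 1 = 2.

2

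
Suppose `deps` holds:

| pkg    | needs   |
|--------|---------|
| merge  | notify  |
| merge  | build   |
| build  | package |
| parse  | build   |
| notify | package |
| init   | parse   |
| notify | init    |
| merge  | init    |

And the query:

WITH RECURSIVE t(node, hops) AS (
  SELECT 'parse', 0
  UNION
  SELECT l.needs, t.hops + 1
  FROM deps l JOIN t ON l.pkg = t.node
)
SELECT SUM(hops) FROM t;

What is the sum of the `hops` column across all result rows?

3

Base: (parse, hops=0).
Iteration 1: edges from {parse} -> (build, hops=1).
Iteration 2: edges from {build} -> (package, hops=2).
Iteration 3: no outgoing edges from {package}; recursion stops.
SUM(hops) = 0 + 1 + 2 = 3.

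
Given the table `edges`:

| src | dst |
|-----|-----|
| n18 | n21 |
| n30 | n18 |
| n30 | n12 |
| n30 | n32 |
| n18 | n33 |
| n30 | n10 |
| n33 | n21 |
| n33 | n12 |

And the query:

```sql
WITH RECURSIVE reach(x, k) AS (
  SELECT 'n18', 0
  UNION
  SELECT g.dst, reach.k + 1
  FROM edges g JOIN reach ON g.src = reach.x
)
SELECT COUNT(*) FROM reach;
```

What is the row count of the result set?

5

Base: (n18, k=0).
Iteration 1: edges from {n18} -> (n21, k=1), (n33, k=1).
Iteration 2: edges from {n21,n33} -> (n12, k=2), (n21, k=2).
Iteration 3: no outgoing edges from {n12,n21}; recursion stops.
Total rows emitted: 5.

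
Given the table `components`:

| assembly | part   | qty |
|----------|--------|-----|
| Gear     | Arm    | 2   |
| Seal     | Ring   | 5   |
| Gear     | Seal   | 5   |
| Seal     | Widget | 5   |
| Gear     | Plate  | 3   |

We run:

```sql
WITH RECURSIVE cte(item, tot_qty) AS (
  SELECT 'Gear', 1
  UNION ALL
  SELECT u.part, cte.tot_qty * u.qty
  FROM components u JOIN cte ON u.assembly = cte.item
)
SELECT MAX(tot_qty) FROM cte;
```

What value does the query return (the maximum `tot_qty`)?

Base: (Gear, tot_qty=1).
Iteration 1: components of {Gear} -> Arm = 1*2 = 2, Plate = 1*3 = 3, Seal = 1*5 = 5.
Iteration 2: components of {Arm,Plate,Seal} -> Ring = 5*5 = 25, Widget = 5*5 = 25.
Iteration 3: no further components; recursion stops.
tot_qty values: 1, 2, 5, 3, 25, 25; the maximum is 25.

25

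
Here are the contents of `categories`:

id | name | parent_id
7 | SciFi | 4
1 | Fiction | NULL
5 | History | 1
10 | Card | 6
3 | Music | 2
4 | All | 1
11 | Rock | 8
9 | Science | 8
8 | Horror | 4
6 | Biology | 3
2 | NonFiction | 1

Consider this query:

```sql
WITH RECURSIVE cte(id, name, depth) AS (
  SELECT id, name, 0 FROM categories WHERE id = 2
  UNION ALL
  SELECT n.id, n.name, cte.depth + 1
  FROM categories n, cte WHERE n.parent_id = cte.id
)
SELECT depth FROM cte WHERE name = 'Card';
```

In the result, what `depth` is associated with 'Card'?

Base: id=2 (NonFiction) at depth 0.
Iteration 1: rows with parent_id in {2} -> Music (id 3, depth 1).
Iteration 2: rows with parent_id in {3} -> Biology (id 6, depth 2).
Iteration 3: rows with parent_id in {6} -> Card (id 10, depth 3).
Iteration 4: no rows with parent_id in {10}; recursion stops.

3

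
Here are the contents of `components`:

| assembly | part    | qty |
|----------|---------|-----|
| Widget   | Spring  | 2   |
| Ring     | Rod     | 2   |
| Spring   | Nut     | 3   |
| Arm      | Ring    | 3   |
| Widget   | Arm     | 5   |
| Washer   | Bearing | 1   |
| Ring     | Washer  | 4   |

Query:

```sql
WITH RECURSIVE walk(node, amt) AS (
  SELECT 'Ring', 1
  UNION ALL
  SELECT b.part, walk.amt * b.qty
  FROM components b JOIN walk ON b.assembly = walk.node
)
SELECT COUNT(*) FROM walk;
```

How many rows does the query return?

4

Base: (Ring, amt=1).
Iteration 1: components of {Ring} -> Rod = 1*2 = 2, Washer = 1*4 = 4.
Iteration 2: components of {Rod,Washer} -> Bearing = 4*1 = 4.
Iteration 3: no further components; recursion stops.
Total rows emitted: 4.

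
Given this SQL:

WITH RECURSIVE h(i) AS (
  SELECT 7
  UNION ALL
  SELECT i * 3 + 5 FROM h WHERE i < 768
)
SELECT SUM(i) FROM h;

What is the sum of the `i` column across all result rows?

3443

Base: i=7.
Iteration 1: 7 < 768 holds -> i = 7 * 3 + 5 = 26.
Iteration 2: 26 < 768 holds -> i = 26 * 3 + 5 = 83.
Iteration 3: 83 < 768 holds -> i = 83 * 3 + 5 = 254.
Iteration 4: 254 < 768 holds -> i = 254 * 3 + 5 = 767.
Iteration 5: 767 < 768 holds -> i = 767 * 3 + 5 = 2306.
Iteration 6: 2306 < 768 fails; recursion stops.
SUM(i) = 7 + 26 + 83 + 254 + 767 + 2306 = 3443.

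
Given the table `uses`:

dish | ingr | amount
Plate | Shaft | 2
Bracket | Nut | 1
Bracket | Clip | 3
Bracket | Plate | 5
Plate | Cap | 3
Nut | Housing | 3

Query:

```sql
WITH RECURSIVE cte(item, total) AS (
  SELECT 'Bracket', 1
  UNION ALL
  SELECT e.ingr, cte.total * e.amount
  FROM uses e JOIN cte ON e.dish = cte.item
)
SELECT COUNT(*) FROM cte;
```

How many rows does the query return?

7

Base: (Bracket, total=1).
Iteration 1: components of {Bracket} -> Clip = 1*3 = 3, Nut = 1*1 = 1, Plate = 1*5 = 5.
Iteration 2: components of {Clip,Nut,Plate} -> Cap = 5*3 = 15, Housing = 1*3 = 3, Shaft = 5*2 = 10.
Iteration 3: no further components; recursion stops.
Total rows emitted: 7.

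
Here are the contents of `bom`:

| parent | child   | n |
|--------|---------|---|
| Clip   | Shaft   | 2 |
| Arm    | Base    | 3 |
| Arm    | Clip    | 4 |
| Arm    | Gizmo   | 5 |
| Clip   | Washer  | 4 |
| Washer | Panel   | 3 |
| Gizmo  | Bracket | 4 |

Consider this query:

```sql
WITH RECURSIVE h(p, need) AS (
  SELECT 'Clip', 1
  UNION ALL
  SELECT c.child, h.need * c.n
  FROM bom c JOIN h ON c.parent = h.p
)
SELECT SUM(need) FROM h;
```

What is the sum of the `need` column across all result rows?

Base: (Clip, need=1).
Iteration 1: components of {Clip} -> Shaft = 1*2 = 2, Washer = 1*4 = 4.
Iteration 2: components of {Shaft,Washer} -> Panel = 4*3 = 12.
Iteration 3: no further components; recursion stops.
SUM(need) = 1 + 2 + 4 + 12 = 19.

19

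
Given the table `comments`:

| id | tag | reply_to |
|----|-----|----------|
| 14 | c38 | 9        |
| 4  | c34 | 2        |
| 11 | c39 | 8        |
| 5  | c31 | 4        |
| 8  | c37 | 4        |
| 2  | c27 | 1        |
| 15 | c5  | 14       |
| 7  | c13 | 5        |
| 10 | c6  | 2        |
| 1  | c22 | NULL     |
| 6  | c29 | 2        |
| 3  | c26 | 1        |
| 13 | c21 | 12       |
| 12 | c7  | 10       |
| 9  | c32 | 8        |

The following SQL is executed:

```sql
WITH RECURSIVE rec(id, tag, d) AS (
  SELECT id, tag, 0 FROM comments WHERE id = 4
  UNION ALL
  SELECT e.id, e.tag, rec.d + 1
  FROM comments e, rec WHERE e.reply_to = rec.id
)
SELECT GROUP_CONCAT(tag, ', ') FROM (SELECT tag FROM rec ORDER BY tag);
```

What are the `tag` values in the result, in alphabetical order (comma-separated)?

Base: id=4 (c34) at d 0.
Iteration 1: rows with reply_to in {4} -> c31 (id 5, d 1), c37 (id 8, d 1).
Iteration 2: rows with reply_to in {5,8} -> c13 (id 7, d 2), c32 (id 9, d 2), c39 (id 11, d 2).
Iteration 3: rows with reply_to in {7,9,11} -> c38 (id 14, d 3).
Iteration 4: rows with reply_to in {14} -> c5 (id 15, d 4).
Iteration 5: no rows with reply_to in {15}; recursion stops.

c13, c31, c32, c34, c37, c38, c39, c5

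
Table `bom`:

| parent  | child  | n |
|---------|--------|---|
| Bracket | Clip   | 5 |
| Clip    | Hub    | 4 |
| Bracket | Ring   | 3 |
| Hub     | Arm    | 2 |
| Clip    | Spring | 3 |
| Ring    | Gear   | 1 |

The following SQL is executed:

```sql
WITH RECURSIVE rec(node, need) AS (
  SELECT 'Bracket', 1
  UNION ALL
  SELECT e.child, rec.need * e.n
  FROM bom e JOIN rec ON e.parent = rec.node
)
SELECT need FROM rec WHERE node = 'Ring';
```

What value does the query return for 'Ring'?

3

Base: (Bracket, need=1).
Iteration 1: components of {Bracket} -> Clip = 1*5 = 5, Ring = 1*3 = 3.
Iteration 2: components of {Clip,Ring} -> Gear = 3*1 = 3, Hub = 5*4 = 20, Spring = 5*3 = 15.
Iteration 3: components of {Gear,Hub,Spring} -> Arm = 20*2 = 40.
Iteration 4: no further components; recursion stops.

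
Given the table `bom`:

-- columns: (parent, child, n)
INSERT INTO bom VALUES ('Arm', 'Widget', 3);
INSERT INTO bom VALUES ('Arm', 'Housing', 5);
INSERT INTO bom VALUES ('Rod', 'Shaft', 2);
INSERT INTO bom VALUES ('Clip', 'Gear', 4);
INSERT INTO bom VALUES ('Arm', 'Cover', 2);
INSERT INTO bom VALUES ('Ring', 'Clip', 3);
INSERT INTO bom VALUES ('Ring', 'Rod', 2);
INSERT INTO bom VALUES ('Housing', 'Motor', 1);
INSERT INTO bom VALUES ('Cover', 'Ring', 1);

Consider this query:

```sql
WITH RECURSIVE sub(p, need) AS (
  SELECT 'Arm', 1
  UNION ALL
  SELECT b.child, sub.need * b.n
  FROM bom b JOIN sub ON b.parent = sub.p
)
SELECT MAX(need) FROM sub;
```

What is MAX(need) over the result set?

24

Base: (Arm, need=1).
Iteration 1: components of {Arm} -> Cover = 1*2 = 2, Housing = 1*5 = 5, Widget = 1*3 = 3.
Iteration 2: components of {Cover,Housing,Widget} -> Motor = 5*1 = 5, Ring = 2*1 = 2.
Iteration 3: components of {Motor,Ring} -> Clip = 2*3 = 6, Rod = 2*2 = 4.
Iteration 4: components of {Clip,Rod} -> Gear = 6*4 = 24, Shaft = 4*2 = 8.
Iteration 5: no further components; recursion stops.
need values: 1, 3, 2, 5, 2, 5, 4, 6, 8, 24; the maximum is 24.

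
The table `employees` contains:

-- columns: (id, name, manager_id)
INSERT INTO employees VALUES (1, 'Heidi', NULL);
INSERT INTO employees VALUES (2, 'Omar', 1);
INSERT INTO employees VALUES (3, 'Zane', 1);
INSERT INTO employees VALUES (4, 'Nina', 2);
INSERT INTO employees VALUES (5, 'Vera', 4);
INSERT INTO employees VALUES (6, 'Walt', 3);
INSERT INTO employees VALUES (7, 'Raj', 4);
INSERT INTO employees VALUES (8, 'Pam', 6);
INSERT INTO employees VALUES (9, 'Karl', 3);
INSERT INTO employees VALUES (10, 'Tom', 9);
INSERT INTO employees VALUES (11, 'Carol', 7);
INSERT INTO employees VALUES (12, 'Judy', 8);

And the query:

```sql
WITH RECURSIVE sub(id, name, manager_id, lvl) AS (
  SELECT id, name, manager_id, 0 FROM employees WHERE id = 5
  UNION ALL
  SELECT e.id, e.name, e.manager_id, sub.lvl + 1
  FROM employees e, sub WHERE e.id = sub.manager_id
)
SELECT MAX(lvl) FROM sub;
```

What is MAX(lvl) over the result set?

3

Base: id=5 (Vera), manager_id=4, lvl 0.
Iteration 1: join on id=4 -> Nina (id 4, manager_id=2, lvl 1).
Iteration 2: join on id=2 -> Omar (id 2, manager_id=1, lvl 2).
Iteration 3: join on id=1 -> Heidi (id 1, manager_id=NULL, lvl 3).
Iteration 4: manager_id is NULL; no match; recursion stops.
lvl values: 0, 1, 2, 3; the maximum is 3.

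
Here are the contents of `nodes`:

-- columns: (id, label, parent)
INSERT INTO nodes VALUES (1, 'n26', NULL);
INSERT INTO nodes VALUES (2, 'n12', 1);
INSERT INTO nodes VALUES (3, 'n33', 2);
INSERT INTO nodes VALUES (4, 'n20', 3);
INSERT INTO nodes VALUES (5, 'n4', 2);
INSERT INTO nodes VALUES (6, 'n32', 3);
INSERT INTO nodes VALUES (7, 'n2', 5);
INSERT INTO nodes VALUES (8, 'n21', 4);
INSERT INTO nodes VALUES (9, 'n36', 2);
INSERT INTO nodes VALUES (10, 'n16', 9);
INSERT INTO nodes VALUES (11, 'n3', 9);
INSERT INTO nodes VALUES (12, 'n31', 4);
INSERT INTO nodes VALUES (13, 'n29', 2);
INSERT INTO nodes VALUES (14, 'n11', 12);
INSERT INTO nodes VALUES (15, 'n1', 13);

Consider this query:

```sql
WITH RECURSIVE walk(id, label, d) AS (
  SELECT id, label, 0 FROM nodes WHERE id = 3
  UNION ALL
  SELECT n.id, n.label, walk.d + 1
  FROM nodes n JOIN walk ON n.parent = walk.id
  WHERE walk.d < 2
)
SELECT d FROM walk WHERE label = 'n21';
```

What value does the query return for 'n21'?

2

Base: id=3 (n33) at d 0.
Iteration 1: rows with parent in {3} -> n20 (id 4, d 1), n32 (id 6, d 1).
Iteration 2: rows with parent in {4,6} -> n21 (id 8, d 2), n31 (id 12, d 2).
Iteration 3: d < 2 fails for all current rows; recursion stops.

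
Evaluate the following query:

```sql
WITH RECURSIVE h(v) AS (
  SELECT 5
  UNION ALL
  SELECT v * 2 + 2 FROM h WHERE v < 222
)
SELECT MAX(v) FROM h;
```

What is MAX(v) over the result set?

222

Base: v=5.
Iteration 1: 5 < 222 holds -> v = 5 * 2 + 2 = 12.
Iteration 2: 12 < 222 holds -> v = 12 * 2 + 2 = 26.
Iteration 3: 26 < 222 holds -> v = 26 * 2 + 2 = 54.
Iteration 4: 54 < 222 holds -> v = 54 * 2 + 2 = 110.
Iteration 5: 110 < 222 holds -> v = 110 * 2 + 2 = 222.
Iteration 6: 222 < 222 fails; recursion stops.
v values: 5, 12, 26, 54, 110, 222; the maximum is 222.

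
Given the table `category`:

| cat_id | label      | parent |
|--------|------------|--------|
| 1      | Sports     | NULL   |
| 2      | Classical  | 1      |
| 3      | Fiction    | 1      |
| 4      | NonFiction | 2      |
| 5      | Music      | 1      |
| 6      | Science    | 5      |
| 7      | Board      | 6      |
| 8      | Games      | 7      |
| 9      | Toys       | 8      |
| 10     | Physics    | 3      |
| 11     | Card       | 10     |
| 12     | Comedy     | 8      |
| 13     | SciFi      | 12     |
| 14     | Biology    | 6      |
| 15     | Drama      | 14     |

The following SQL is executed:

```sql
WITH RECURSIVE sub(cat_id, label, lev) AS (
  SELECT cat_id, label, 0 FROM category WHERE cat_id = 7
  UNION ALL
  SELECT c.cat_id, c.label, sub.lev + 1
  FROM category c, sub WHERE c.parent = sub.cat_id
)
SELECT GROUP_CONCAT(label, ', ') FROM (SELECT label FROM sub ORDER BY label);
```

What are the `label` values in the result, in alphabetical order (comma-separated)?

Board, Comedy, Games, SciFi, Toys

Base: cat_id=7 (Board) at lev 0.
Iteration 1: rows with parent in {7} -> Games (id 8, lev 1).
Iteration 2: rows with parent in {8} -> Toys (id 9, lev 2), Comedy (id 12, lev 2).
Iteration 3: rows with parent in {9,12} -> SciFi (id 13, lev 3).
Iteration 4: no rows with parent in {13}; recursion stops.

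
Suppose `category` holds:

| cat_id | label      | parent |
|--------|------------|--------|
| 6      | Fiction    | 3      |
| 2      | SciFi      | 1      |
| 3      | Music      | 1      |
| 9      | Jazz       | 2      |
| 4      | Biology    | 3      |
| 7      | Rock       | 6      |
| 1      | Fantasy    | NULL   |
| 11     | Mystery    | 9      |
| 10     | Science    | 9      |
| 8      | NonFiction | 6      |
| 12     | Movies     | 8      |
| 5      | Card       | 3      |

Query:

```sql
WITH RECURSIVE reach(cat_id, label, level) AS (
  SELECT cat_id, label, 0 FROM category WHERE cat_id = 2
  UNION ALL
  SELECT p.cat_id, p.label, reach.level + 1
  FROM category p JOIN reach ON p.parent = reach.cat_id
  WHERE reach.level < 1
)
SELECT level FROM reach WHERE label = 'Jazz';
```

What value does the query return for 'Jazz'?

Base: cat_id=2 (SciFi) at level 0.
Iteration 1: rows with parent in {2} -> Jazz (id 9, level 1).
Iteration 2: level < 1 fails for all current rows; recursion stops.

1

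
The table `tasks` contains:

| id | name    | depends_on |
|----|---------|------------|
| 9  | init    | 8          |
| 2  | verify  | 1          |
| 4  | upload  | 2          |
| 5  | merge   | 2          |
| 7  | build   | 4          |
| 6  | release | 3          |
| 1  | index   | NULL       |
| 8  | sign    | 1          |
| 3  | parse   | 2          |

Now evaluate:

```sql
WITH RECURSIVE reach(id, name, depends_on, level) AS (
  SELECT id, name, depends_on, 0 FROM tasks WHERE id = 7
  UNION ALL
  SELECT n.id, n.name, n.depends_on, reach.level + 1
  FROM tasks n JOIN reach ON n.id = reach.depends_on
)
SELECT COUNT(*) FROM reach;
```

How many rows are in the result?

4

Base: id=7 (build), depends_on=4, level 0.
Iteration 1: join on id=4 -> upload (id 4, depends_on=2, level 1).
Iteration 2: join on id=2 -> verify (id 2, depends_on=1, level 2).
Iteration 3: join on id=1 -> index (id 1, depends_on=NULL, level 3).
Iteration 4: depends_on is NULL; no match; recursion stops.
Total rows emitted: 4.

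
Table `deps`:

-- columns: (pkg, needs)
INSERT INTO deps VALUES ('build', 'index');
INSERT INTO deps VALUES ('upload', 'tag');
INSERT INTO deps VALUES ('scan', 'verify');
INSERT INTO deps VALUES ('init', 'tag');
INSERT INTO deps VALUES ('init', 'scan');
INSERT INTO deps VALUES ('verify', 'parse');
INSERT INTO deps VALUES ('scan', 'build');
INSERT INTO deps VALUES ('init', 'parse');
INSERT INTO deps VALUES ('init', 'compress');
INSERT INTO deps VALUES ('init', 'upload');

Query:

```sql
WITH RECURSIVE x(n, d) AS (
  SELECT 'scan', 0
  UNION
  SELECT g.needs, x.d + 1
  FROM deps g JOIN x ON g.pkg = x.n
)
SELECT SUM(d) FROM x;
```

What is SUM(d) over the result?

6

Base: (scan, d=0).
Iteration 1: edges from {scan} -> (build, d=1), (verify, d=1).
Iteration 2: edges from {build,verify} -> (index, d=2), (parse, d=2).
Iteration 3: no outgoing edges from {index,parse}; recursion stops.
SUM(d) = 0 + 1 + 1 + 2 + 2 = 6.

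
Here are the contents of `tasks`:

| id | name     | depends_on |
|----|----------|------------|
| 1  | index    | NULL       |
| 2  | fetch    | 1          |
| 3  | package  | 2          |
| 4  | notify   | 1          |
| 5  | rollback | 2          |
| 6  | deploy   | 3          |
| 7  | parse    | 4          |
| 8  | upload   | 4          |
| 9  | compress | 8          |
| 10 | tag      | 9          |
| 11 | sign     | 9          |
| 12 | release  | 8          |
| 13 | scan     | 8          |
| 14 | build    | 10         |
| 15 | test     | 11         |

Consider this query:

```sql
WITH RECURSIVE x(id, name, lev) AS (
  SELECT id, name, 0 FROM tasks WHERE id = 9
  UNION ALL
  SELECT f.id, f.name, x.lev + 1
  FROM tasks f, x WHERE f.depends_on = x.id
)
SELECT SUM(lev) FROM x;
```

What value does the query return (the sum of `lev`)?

Base: id=9 (compress) at lev 0.
Iteration 1: rows with depends_on in {9} -> tag (id 10, lev 1), sign (id 11, lev 1).
Iteration 2: rows with depends_on in {10,11} -> build (id 14, lev 2), test (id 15, lev 2).
Iteration 3: no rows with depends_on in {14,15}; recursion stops.
SUM(lev) = 0 + 1 + 1 + 2 + 2 = 6.

6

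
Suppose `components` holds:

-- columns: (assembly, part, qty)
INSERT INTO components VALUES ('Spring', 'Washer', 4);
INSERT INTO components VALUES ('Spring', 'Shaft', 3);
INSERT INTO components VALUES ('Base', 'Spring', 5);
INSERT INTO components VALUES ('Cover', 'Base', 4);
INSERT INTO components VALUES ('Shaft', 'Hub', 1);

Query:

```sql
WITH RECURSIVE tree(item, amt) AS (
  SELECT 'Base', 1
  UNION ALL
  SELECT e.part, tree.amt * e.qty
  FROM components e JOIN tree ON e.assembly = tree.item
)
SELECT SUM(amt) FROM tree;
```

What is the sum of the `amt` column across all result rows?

56

Base: (Base, amt=1).
Iteration 1: components of {Base} -> Spring = 1*5 = 5.
Iteration 2: components of {Spring} -> Shaft = 5*3 = 15, Washer = 5*4 = 20.
Iteration 3: components of {Shaft,Washer} -> Hub = 15*1 = 15.
Iteration 4: no further components; recursion stops.
SUM(amt) = 1 + 5 + 15 + 20 + 15 = 56.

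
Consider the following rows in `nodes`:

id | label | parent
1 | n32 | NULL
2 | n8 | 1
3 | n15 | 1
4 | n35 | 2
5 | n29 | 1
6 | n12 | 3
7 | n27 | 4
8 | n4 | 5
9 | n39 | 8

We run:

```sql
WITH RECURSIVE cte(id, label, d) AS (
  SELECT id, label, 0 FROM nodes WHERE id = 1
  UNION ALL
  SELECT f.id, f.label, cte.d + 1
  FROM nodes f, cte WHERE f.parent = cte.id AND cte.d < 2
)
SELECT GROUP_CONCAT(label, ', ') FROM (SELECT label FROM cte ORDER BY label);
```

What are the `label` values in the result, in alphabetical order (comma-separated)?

n12, n15, n29, n32, n35, n4, n8

Base: id=1 (n32) at d 0.
Iteration 1: rows with parent in {1} -> n8 (id 2, d 1), n15 (id 3, d 1), n29 (id 5, d 1).
Iteration 2: rows with parent in {2,3,5} -> n35 (id 4, d 2), n12 (id 6, d 2), n4 (id 8, d 2).
Iteration 3: d < 2 fails for all current rows; recursion stops.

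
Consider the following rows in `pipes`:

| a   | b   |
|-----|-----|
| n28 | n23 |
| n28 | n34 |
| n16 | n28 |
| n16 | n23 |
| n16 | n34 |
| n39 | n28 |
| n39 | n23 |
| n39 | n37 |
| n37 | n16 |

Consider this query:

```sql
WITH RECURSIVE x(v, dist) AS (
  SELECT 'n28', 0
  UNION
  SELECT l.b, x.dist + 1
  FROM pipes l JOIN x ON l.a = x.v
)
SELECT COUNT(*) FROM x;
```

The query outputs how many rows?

3

Base: (n28, dist=0).
Iteration 1: edges from {n28} -> (n23, dist=1), (n34, dist=1).
Iteration 2: no outgoing edges from {n23,n34}; recursion stops.
Total rows emitted: 3.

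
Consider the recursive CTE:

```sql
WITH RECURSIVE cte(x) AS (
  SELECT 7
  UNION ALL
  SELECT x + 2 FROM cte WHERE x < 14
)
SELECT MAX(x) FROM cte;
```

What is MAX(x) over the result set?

15

Base: x=7.
Iteration 1: 7 < 14 holds -> x = 7 + 2 = 9.
Iteration 2: 9 < 14 holds -> x = 9 + 2 = 11.
Iteration 3: 11 < 14 holds -> x = 11 + 2 = 13.
Iteration 4: 13 < 14 holds -> x = 13 + 2 = 15.
Iteration 5: 15 < 14 fails; recursion stops.
x values: 7, 9, 11, 13, 15; the maximum is 15.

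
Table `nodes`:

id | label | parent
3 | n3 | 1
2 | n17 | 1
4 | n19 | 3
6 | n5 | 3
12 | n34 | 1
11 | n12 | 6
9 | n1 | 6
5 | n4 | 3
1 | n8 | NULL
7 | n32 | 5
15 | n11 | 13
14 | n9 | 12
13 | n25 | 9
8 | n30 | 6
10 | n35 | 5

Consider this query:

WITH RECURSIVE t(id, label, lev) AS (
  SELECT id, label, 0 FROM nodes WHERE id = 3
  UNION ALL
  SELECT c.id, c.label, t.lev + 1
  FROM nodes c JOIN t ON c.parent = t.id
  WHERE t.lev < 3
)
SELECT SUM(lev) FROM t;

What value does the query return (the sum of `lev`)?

16

Base: id=3 (n3) at lev 0.
Iteration 1: rows with parent in {3} -> n19 (id 4, lev 1), n4 (id 5, lev 1), n5 (id 6, lev 1).
Iteration 2: rows with parent in {4,5,6} -> n32 (id 7, lev 2), n30 (id 8, lev 2), n1 (id 9, lev 2), n35 (id 10, lev 2), n12 (id 11, lev 2).
Iteration 3: rows with parent in {7,8,9,10,11} -> n25 (id 13, lev 3).
Iteration 4: lev < 3 fails for all current rows; recursion stops.
SUM(lev) = 0 + 1 + 1 + 1 + 2 + 2 + 2 + 2 + 2 + 3 = 16.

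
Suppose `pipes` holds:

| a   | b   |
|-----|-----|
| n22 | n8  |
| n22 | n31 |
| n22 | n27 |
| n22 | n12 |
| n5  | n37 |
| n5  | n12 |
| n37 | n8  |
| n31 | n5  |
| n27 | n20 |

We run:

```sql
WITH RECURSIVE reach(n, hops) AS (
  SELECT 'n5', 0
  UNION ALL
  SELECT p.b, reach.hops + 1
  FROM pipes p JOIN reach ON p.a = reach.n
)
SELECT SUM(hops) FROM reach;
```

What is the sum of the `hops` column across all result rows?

4

Base: (n5, hops=0).
Iteration 1: edges from {n5} -> (n12, hops=1), (n37, hops=1).
Iteration 2: edges from {n12,n37} -> (n8, hops=2).
Iteration 3: no outgoing edges from {n8}; recursion stops.
SUM(hops) = 0 + 1 + 1 + 2 = 4.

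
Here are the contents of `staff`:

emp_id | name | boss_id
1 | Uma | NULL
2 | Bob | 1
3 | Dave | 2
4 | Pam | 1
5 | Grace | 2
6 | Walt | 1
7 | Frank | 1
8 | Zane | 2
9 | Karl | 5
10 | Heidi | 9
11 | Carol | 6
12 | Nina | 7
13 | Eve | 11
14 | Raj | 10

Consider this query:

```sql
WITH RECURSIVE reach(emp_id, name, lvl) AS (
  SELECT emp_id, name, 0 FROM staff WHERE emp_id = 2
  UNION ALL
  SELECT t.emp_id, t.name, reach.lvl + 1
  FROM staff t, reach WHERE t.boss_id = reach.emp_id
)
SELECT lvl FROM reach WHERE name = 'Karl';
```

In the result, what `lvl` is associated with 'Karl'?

2

Base: emp_id=2 (Bob) at lvl 0.
Iteration 1: rows with boss_id in {2} -> Dave (id 3, lvl 1), Grace (id 5, lvl 1), Zane (id 8, lvl 1).
Iteration 2: rows with boss_id in {3,5,8} -> Karl (id 9, lvl 2).
Iteration 3: rows with boss_id in {9} -> Heidi (id 10, lvl 3).
Iteration 4: rows with boss_id in {10} -> Raj (id 14, lvl 4).
Iteration 5: no rows with boss_id in {14}; recursion stops.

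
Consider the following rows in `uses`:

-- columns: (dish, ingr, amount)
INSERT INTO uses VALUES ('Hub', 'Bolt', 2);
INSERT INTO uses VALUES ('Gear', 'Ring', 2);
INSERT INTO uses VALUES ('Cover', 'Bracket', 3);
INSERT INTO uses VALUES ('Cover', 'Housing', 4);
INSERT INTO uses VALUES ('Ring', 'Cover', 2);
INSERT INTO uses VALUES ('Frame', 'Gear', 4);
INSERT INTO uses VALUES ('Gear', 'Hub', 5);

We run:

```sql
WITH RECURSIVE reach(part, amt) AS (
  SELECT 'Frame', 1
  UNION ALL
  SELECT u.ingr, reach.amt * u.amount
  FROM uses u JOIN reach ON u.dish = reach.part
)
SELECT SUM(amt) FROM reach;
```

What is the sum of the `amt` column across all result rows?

Base: (Frame, amt=1).
Iteration 1: components of {Frame} -> Gear = 1*4 = 4.
Iteration 2: components of {Gear} -> Hub = 4*5 = 20, Ring = 4*2 = 8.
Iteration 3: components of {Hub,Ring} -> Bolt = 20*2 = 40, Cover = 8*2 = 16.
Iteration 4: components of {Bolt,Cover} -> Bracket = 16*3 = 48, Housing = 16*4 = 64.
Iteration 5: no further components; recursion stops.
SUM(amt) = 1 + 4 + 8 + 20 + 16 + 40 + 48 + 64 = 201.

201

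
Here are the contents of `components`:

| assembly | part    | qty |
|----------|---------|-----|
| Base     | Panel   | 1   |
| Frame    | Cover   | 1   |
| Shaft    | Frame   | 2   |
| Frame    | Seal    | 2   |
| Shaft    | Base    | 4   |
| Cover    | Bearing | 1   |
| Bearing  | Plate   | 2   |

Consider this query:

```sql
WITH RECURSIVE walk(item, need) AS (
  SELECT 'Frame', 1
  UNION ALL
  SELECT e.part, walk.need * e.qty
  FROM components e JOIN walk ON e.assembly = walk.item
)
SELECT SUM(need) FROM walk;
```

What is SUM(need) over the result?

Base: (Frame, need=1).
Iteration 1: components of {Frame} -> Cover = 1*1 = 1, Seal = 1*2 = 2.
Iteration 2: components of {Cover,Seal} -> Bearing = 1*1 = 1.
Iteration 3: components of {Bearing} -> Plate = 1*2 = 2.
Iteration 4: no further components; recursion stops.
SUM(need) = 1 + 1 + 2 + 1 + 2 = 7.

7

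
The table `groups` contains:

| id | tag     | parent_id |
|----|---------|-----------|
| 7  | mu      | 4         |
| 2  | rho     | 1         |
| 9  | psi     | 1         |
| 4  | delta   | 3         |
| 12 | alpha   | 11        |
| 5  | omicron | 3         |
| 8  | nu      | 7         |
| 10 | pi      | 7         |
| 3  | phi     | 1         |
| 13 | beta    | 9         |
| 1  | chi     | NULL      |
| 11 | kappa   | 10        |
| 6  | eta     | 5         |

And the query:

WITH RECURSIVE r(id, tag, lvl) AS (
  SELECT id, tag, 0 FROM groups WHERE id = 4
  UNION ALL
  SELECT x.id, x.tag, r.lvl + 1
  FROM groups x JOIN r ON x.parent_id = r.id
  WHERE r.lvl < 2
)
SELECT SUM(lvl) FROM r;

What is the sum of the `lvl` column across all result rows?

Base: id=4 (delta) at lvl 0.
Iteration 1: rows with parent_id in {4} -> mu (id 7, lvl 1).
Iteration 2: rows with parent_id in {7} -> nu (id 8, lvl 2), pi (id 10, lvl 2).
Iteration 3: lvl < 2 fails for all current rows; recursion stops.
SUM(lvl) = 0 + 1 + 2 + 2 = 5.

5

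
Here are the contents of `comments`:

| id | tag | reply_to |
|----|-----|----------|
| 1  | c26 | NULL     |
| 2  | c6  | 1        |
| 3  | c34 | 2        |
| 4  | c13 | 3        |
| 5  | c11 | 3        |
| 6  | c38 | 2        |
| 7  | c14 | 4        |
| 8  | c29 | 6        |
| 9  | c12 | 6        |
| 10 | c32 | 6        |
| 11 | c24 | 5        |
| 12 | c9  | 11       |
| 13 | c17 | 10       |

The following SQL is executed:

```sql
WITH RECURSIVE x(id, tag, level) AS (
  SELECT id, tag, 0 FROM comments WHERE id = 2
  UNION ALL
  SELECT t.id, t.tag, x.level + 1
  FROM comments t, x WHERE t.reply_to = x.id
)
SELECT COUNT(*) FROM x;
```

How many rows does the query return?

12

Base: id=2 (c6) at level 0.
Iteration 1: rows with reply_to in {2} -> c34 (id 3, level 1), c38 (id 6, level 1).
Iteration 2: rows with reply_to in {3,6} -> c13 (id 4, level 2), c11 (id 5, level 2), c29 (id 8, level 2), c12 (id 9, level 2), c32 (id 10, level 2).
Iteration 3: rows with reply_to in {4,5,8,9,10} -> c14 (id 7, level 3), c24 (id 11, level 3), c17 (id 13, level 3).
Iteration 4: rows with reply_to in {7,11,13} -> c9 (id 12, level 4).
Iteration 5: no rows with reply_to in {12}; recursion stops.
Total rows emitted: 12.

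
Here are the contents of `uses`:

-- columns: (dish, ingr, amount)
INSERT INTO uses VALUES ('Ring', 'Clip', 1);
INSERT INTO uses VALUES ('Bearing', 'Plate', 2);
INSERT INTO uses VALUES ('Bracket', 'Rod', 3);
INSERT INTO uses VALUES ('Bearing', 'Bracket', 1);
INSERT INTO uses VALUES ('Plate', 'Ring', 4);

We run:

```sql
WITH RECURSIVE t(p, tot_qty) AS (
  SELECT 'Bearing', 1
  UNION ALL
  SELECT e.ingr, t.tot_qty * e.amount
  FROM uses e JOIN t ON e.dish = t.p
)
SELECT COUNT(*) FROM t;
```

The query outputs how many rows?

6

Base: (Bearing, tot_qty=1).
Iteration 1: components of {Bearing} -> Bracket = 1*1 = 1, Plate = 1*2 = 2.
Iteration 2: components of {Bracket,Plate} -> Ring = 2*4 = 8, Rod = 1*3 = 3.
Iteration 3: components of {Ring,Rod} -> Clip = 8*1 = 8.
Iteration 4: no further components; recursion stops.
Total rows emitted: 6.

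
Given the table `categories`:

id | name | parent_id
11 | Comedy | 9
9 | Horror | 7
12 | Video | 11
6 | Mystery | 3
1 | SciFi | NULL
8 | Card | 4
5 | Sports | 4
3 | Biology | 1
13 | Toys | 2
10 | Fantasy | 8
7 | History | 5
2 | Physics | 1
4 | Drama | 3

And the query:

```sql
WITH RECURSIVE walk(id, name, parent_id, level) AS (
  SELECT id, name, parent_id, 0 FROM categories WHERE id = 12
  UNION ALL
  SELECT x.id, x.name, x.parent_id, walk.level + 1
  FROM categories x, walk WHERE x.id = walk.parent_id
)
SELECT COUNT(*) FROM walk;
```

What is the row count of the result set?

Base: id=12 (Video), parent_id=11, level 0.
Iteration 1: join on id=11 -> Comedy (id 11, parent_id=9, level 1).
Iteration 2: join on id=9 -> Horror (id 9, parent_id=7, level 2).
Iteration 3: join on id=7 -> History (id 7, parent_id=5, level 3).
Iteration 4: join on id=5 -> Sports (id 5, parent_id=4, level 4).
Iteration 5: join on id=4 -> Drama (id 4, parent_id=3, level 5).
Iteration 6: join on id=3 -> Biology (id 3, parent_id=1, level 6).
Iteration 7: join on id=1 -> SciFi (id 1, parent_id=NULL, level 7).
Iteration 8: parent_id is NULL; no match; recursion stops.
Total rows emitted: 8.

8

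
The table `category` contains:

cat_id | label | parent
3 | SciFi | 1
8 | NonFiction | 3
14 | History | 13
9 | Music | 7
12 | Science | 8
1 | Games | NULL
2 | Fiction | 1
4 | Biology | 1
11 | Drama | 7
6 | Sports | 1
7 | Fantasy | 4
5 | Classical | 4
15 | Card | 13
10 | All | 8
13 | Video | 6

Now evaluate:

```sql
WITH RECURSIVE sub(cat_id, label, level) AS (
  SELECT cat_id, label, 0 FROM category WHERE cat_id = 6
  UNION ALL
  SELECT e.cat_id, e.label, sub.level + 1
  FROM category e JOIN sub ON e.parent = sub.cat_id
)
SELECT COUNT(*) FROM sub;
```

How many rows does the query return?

4

Base: cat_id=6 (Sports) at level 0.
Iteration 1: rows with parent in {6} -> Video (id 13, level 1).
Iteration 2: rows with parent in {13} -> History (id 14, level 2), Card (id 15, level 2).
Iteration 3: no rows with parent in {14,15}; recursion stops.
Total rows emitted: 4.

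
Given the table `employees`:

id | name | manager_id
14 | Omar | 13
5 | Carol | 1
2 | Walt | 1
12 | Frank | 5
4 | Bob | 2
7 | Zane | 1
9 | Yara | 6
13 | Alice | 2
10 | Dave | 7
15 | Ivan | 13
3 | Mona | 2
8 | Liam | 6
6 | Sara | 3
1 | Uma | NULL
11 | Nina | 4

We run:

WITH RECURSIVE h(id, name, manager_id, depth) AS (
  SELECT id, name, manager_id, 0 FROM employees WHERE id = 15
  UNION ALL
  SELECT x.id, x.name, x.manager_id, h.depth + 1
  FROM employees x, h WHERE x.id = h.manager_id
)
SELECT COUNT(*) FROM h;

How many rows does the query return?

Base: id=15 (Ivan), manager_id=13, depth 0.
Iteration 1: join on id=13 -> Alice (id 13, manager_id=2, depth 1).
Iteration 2: join on id=2 -> Walt (id 2, manager_id=1, depth 2).
Iteration 3: join on id=1 -> Uma (id 1, manager_id=NULL, depth 3).
Iteration 4: manager_id is NULL; no match; recursion stops.
Total rows emitted: 4.

4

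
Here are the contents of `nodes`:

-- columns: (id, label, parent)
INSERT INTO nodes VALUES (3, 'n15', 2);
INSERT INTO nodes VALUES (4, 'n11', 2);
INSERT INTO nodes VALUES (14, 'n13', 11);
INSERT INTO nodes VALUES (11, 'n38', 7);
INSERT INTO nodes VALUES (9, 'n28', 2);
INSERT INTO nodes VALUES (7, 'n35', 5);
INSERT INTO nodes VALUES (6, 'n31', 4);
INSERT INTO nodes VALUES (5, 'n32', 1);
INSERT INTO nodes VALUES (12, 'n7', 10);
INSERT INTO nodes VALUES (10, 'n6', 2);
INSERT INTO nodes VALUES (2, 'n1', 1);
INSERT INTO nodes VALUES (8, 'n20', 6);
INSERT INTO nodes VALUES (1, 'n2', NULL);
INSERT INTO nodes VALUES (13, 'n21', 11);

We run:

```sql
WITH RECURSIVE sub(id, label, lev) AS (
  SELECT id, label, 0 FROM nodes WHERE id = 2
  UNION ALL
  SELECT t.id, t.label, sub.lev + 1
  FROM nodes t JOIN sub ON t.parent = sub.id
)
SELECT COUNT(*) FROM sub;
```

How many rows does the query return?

Base: id=2 (n1) at lev 0.
Iteration 1: rows with parent in {2} -> n15 (id 3, lev 1), n11 (id 4, lev 1), n28 (id 9, lev 1), n6 (id 10, lev 1).
Iteration 2: rows with parent in {3,4,9,10} -> n31 (id 6, lev 2), n7 (id 12, lev 2).
Iteration 3: rows with parent in {6,12} -> n20 (id 8, lev 3).
Iteration 4: no rows with parent in {8}; recursion stops.
Total rows emitted: 8.

8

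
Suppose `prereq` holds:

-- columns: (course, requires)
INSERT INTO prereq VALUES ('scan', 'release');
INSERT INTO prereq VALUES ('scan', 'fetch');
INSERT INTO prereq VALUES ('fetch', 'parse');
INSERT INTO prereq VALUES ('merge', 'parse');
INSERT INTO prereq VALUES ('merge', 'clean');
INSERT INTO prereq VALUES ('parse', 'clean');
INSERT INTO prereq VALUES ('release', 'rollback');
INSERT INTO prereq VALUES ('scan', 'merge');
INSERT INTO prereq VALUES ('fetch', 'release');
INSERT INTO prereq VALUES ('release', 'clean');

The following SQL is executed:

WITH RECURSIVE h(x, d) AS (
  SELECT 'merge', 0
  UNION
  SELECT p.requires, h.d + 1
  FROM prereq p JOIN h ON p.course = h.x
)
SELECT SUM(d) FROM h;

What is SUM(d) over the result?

4

Base: (merge, d=0).
Iteration 1: edges from {merge} -> (clean, d=1), (parse, d=1).
Iteration 2: edges from {clean,parse} -> (clean, d=2).
Iteration 3: no outgoing edges from {clean}; recursion stops.
SUM(d) = 0 + 1 + 1 + 2 = 4.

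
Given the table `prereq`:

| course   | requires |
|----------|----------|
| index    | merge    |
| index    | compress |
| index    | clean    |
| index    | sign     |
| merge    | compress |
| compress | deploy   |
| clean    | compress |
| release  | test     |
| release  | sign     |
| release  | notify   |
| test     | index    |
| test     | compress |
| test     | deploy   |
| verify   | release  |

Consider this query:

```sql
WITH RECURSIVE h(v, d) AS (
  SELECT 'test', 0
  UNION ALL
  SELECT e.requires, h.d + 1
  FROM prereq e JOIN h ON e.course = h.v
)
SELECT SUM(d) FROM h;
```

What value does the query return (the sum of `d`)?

Base: (test, d=0).
Iteration 1: edges from {test} -> (compress, d=1), (deploy, d=1), (index, d=1).
Iteration 2: edges from {compress,deploy,index} -> (clean, d=2), (compress, d=2), (deploy, d=2), (merge, d=2), (sign, d=2).
Iteration 3: edges from {clean,compress,deploy,merge,sign} -> (compress, d=3) x2, (deploy, d=3). [UNION ALL keeps all 3 new rows, including repeats]
Iteration 4: edges from {compress,deploy} -> (deploy, d=4) x2. [UNION ALL keeps all 2 new rows, including repeats]
Iteration 5: no outgoing edges from {deploy}; recursion stops.
SUM(d) = 0 + 1 + 1 + 1 + 2 + 2 + 2 + 2 + 2 + 3 + 3 + 3 + 4 + 4 = 30.

30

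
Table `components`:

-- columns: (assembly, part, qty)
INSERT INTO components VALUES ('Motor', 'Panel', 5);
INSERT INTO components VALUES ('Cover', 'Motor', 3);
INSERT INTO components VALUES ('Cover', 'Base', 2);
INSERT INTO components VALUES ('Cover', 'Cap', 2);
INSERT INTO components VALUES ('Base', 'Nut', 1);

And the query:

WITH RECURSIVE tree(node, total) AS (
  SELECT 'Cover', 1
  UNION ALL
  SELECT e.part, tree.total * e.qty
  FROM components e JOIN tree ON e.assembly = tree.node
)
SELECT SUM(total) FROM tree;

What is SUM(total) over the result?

Base: (Cover, total=1).
Iteration 1: components of {Cover} -> Base = 1*2 = 2, Cap = 1*2 = 2, Motor = 1*3 = 3.
Iteration 2: components of {Base,Cap,Motor} -> Nut = 2*1 = 2, Panel = 3*5 = 15.
Iteration 3: no further components; recursion stops.
SUM(total) = 1 + 2 + 3 + 2 + 15 + 2 = 25.

25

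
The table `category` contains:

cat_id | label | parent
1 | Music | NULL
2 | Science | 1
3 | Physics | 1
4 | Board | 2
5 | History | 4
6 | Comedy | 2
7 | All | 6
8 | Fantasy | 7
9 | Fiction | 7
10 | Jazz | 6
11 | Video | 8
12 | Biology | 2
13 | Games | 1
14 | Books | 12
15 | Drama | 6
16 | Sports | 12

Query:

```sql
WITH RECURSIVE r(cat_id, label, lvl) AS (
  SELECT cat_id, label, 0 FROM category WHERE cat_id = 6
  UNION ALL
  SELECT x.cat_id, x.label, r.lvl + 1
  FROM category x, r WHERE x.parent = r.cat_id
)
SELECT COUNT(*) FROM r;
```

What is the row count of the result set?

7

Base: cat_id=6 (Comedy) at lvl 0.
Iteration 1: rows with parent in {6} -> All (id 7, lvl 1), Jazz (id 10, lvl 1), Drama (id 15, lvl 1).
Iteration 2: rows with parent in {7,10,15} -> Fantasy (id 8, lvl 2), Fiction (id 9, lvl 2).
Iteration 3: rows with parent in {8,9} -> Video (id 11, lvl 3).
Iteration 4: no rows with parent in {11}; recursion stops.
Total rows emitted: 7.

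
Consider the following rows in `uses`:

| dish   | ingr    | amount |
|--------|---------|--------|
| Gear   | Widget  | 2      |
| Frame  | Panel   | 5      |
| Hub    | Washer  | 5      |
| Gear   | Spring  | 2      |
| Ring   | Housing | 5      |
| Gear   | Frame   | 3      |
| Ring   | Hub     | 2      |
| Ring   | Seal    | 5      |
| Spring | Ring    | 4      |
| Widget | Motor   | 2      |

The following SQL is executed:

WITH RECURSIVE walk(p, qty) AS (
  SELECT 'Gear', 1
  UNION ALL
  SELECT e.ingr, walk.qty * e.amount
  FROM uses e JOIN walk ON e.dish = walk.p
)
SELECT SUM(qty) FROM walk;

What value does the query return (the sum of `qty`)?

211

Base: (Gear, qty=1).
Iteration 1: components of {Gear} -> Frame = 1*3 = 3, Spring = 1*2 = 2, Widget = 1*2 = 2.
Iteration 2: components of {Frame,Spring,Widget} -> Motor = 2*2 = 4, Panel = 3*5 = 15, Ring = 2*4 = 8.
Iteration 3: components of {Motor,Panel,Ring} -> Housing = 8*5 = 40, Hub = 8*2 = 16, Seal = 8*5 = 40.
Iteration 4: components of {Housing,Hub,Seal} -> Washer = 16*5 = 80.
Iteration 5: no further components; recursion stops.
SUM(qty) = 1 + 3 + 2 + 2 + 15 + 8 + 4 + 16 + 40 + 40 + 80 = 211.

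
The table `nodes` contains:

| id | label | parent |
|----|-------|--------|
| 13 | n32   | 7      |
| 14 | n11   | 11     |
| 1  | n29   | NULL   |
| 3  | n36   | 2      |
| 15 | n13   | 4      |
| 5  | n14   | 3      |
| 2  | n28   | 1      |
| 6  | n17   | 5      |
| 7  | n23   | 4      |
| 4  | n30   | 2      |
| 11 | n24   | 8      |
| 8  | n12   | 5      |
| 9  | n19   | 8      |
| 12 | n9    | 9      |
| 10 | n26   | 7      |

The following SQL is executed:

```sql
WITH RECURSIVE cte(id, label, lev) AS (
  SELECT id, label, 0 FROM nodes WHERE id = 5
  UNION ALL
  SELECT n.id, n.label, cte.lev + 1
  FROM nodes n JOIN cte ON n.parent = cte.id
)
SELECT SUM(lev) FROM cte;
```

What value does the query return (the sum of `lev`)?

12

Base: id=5 (n14) at lev 0.
Iteration 1: rows with parent in {5} -> n17 (id 6, lev 1), n12 (id 8, lev 1).
Iteration 2: rows with parent in {6,8} -> n19 (id 9, lev 2), n24 (id 11, lev 2).
Iteration 3: rows with parent in {9,11} -> n9 (id 12, lev 3), n11 (id 14, lev 3).
Iteration 4: no rows with parent in {12,14}; recursion stops.
SUM(lev) = 0 + 1 + 1 + 2 + 2 + 3 + 3 = 12.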